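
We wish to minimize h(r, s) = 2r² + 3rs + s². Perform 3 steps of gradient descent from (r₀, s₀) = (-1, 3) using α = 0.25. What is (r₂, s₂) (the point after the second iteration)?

∇h = (4r + 3s, 3r + 2s)
Step 1: at (-1, 3), ∇h = (5, 3) → (-1, 3) − 0.25·(5, 3) = (-2.25, 2.25)
Step 2: at (-2.25, 2.25), ∇h = (-2.25, -2.25) → (-2.25, 2.25) − 0.25·(-2.25, -2.25) = (-1.6875, 2.8125)

(-1.6875, 2.8125)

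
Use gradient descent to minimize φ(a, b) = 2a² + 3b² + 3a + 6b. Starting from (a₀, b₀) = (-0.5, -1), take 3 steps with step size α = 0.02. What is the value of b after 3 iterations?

-1

∇φ = (4a + 3, 6b + 6)
(a₁, b₁) = (-0.5, -1) − 0.02·(1, 0) = (-0.52, -1)
(a₂, b₂) = (-0.52, -1) − 0.02·(0.92, 0) = (-0.5384, -1)
(a₃, b₃) = (-0.5384, -1) − 0.02·(0.8464, 0) = (-0.555328, -1)
b = -1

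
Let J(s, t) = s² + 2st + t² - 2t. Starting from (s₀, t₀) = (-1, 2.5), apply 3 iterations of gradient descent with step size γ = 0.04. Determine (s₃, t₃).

∇J = (2s + 2t, 2s + 2t - 2)
(s₁, t₁) = (-1, 2.5) − 0.04·(3, 1) = (-1.12, 2.46)
(s₂, t₂) = (-1.12, 2.46) − 0.04·(2.68, 0.68) = (-1.2272, 2.4328)
(s₃, t₃) = (-1.2272, 2.4328) − 0.04·(2.4112, 0.4112) = (-1.323648, 2.416352)

(-1.323648, 2.416352)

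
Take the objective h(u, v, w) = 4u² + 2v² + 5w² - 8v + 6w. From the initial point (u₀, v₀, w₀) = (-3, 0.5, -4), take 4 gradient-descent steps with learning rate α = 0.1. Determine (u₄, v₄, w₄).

∇h = (8u, 4v - 8, 10w + 6)
Step 1: at (-3, 0.5, -4), ∇h = (-24, -6, -34) → (-3, 0.5, -4) − 0.1·(-24, -6, -34) = (-0.6, 1.1, -0.6)
Step 2: at (-0.6, 1.1, -0.6), ∇h = (-4.8, -3.6, 0) → (-0.6, 1.1, -0.6) − 0.1·(-4.8, -3.6, 0) = (-0.12, 1.46, -0.6)
Step 3: at (-0.12, 1.46, -0.6), ∇h = (-0.96, -2.16, 0) → (-0.12, 1.46, -0.6) − 0.1·(-0.96, -2.16, 0) = (-0.024, 1.676, -0.6)
Step 4: at (-0.024, 1.676, -0.6), ∇h = (-0.192, -1.296, 0) → (-0.024, 1.676, -0.6) − 0.1·(-0.192, -1.296, 0) = (-0.0048, 1.8056, -0.6)

(-0.0048, 1.8056, -0.6)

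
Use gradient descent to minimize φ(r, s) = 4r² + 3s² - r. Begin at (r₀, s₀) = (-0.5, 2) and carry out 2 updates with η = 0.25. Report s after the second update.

0.5

∇φ = (8r - 1, 6s)
Step 1: at (-0.5, 2), ∇φ = (-5, 12) → (-0.5, 2) − 0.25·(-5, 12) = (0.75, -1)
Step 2: at (0.75, -1), ∇φ = (5, -6) → (0.75, -1) − 0.25·(5, -6) = (-0.5, 0.5)
s = 0.5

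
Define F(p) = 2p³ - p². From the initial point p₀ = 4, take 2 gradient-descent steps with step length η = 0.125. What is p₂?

-45.5

F′(p) = 6p² - 2p
Step 1: F′(4) = 88; p₁ = 4 − 0.125·88 = -7
Step 2: F′(-7) = 308; p₂ = -7 − 0.125·308 = -45.5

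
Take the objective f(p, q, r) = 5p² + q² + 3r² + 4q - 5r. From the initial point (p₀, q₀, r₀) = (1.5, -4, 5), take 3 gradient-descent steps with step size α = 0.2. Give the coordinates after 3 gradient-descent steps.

(-1.5, -2.432, 0.8)

∇f = (10p, 2q + 4, 6r - 5)
(p₁, q₁, r₁) = (1.5, -4, 5) − 0.2·(15, -4, 25) = (-1.5, -3.2, 0)
(p₂, q₂, r₂) = (-1.5, -3.2, 0) − 0.2·(-15, -2.4, -5) = (1.5, -2.72, 1)
(p₃, q₃, r₃) = (1.5, -2.72, 1) − 0.2·(15, -1.44, 1) = (-1.5, -2.432, 0.8)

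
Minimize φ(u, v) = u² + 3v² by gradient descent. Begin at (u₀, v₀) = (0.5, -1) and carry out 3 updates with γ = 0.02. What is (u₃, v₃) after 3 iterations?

∇φ = (2u, 6v)
(u₁, v₁) = (0.5, -1) − 0.02·(1, -6) = (0.48, -0.88)
(u₂, v₂) = (0.48, -0.88) − 0.02·(0.96, -5.28) = (0.4608, -0.7744)
(u₃, v₃) = (0.4608, -0.7744) − 0.02·(0.9216, -4.6464) = (0.442368, -0.681472)

(0.442368, -0.681472)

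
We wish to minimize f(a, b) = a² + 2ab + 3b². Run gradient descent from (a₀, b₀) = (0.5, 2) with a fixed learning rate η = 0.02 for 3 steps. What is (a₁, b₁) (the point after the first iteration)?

∇f = (2a + 2b, 2a + 6b)
(a₁, b₁) = (0.5, 2) − 0.02·(5, 13) = (0.4, 1.74)

(0.4, 1.74)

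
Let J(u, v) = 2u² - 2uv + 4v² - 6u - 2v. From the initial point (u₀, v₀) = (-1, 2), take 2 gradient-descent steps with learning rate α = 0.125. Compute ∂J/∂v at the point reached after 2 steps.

∇J = (4u - 2v - 6, -2u + 8v - 2)
Step 1: at (-1, 2), ∇J = (-14, 16) → (-1, 2) − 0.125·(-14, 16) = (0.75, 0)
Step 2: at (0.75, 0), ∇J = (-3, -3.5) → (0.75, 0) − 0.125·(-3, -3.5) = (1.125, 0.4375)
∂J/∂v at (1.125, 0.4375) = -0.75

-0.75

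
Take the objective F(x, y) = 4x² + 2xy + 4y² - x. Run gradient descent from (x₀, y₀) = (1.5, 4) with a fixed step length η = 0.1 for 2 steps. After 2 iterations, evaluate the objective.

0.2064

∇F = (8x + 2y - 1, 2x + 8y)
(x₁, y₁) = (1.5, 4) − 0.1·(19, 35) = (-0.4, 0.5)
(x₂, y₂) = (-0.4, 0.5) − 0.1·(-3.2, 3.2) = (-0.08, 0.18)
F(-0.08, 0.18) = 0.2064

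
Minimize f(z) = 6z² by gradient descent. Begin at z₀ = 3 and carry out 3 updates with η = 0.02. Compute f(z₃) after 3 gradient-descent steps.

10.405796143104

f′(z) = 12z
z₁ = 3 − 0.02·36 = 2.28
z₂ = 2.28 − 0.02·27.36 = 1.7328
z₃ = 1.7328 − 0.02·20.7936 = 1.316928
f(1.316928) = 10.405796143104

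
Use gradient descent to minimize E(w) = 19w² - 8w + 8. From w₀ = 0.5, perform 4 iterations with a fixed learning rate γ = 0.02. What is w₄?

E′(w) = 38w - 8
Step 1: E′(0.5) = 11; w₁ = 0.5 − 0.02·11 = 0.28
Step 2: E′(0.28) = 2.64; w₂ = 0.28 − 0.02·2.64 = 0.2272
Step 3: E′(0.2272) = 0.6336; w₃ = 0.2272 − 0.02·0.6336 = 0.214528
Step 4: E′(0.214528) = 0.152064; w₄ = 0.214528 − 0.02·0.152064 = 0.21148672

0.21148672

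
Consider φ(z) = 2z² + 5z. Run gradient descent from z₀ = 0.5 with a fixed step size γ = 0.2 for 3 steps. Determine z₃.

φ′(z) = 4z + 5
z₁ = 0.5 − 0.2·7 = -0.9
z₂ = -0.9 − 0.2·1.4 = -1.18
z₃ = -1.18 − 0.2·0.28 = -1.236

-1.236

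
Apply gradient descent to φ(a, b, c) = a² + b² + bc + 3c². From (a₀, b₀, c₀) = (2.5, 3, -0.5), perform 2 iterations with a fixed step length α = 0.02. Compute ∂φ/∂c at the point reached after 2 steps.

∇φ = (2a, 2b + c, b + 6c)
Step 1: at (2.5, 3, -0.5), ∇φ = (5, 5.5, 0) → (2.5, 3, -0.5) − 0.02·(5, 5.5, 0) = (2.4, 2.89, -0.5)
Step 2: at (2.4, 2.89, -0.5), ∇φ = (4.8, 5.28, -0.11) → (2.4, 2.89, -0.5) − 0.02·(4.8, 5.28, -0.11) = (2.304, 2.7844, -0.4978)
∂φ/∂c at (2.304, 2.7844, -0.4978) = -0.2024

-0.2024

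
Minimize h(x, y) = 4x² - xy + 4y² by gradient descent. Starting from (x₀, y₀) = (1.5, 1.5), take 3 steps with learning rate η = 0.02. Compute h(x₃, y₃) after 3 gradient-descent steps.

6.371933953392

∇h = (8x - y, -x + 8y)
Step 1: at (1.5, 1.5), ∇h = (10.5, 10.5) → (1.5, 1.5) − 0.02·(10.5, 10.5) = (1.29, 1.29)
Step 2: at (1.29, 1.29), ∇h = (9.03, 9.03) → (1.29, 1.29) − 0.02·(9.03, 9.03) = (1.1094, 1.1094)
Step 3: at (1.1094, 1.1094), ∇h = (7.7658, 7.7658) → (1.1094, 1.1094) − 0.02·(7.7658, 7.7658) = (0.954084, 0.954084)
h(0.954084, 0.954084) = 6.371933953392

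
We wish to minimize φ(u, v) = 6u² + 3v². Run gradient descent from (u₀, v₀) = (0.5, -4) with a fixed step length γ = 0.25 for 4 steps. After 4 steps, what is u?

8

∇φ = (12u, 6v)
Step 1: at (0.5, -4), ∇φ = (6, -24) → (0.5, -4) − 0.25·(6, -24) = (-1, 2)
Step 2: at (-1, 2), ∇φ = (-12, 12) → (-1, 2) − 0.25·(-12, 12) = (2, -1)
Step 3: at (2, -1), ∇φ = (24, -6) → (2, -1) − 0.25·(24, -6) = (-4, 0.5)
Step 4: at (-4, 0.5), ∇φ = (-48, 3) → (-4, 0.5) − 0.25·(-48, 3) = (8, -0.25)
u = 8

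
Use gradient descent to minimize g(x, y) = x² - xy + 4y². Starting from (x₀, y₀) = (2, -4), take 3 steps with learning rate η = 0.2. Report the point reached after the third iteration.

(0.16, 1.12)

∇g = (2x - y, -x + 8y)
(x₁, y₁) = (2, -4) − 0.2·(8, -34) = (0.4, 2.8)
(x₂, y₂) = (0.4, 2.8) − 0.2·(-2, 22) = (0.8, -1.6)
(x₃, y₃) = (0.8, -1.6) − 0.2·(3.2, -13.6) = (0.16, 1.12)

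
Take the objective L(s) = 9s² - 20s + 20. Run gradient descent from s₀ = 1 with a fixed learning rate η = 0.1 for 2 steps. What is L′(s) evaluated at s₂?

-1.28

L′(s) = 18s - 20
Step 1: L′(1) = -2; s₁ = 1 − 0.1·(-2) = 1.2
Step 2: L′(1.2) = 1.6; s₂ = 1.2 − 0.1·1.6 = 1.04
L′(s) at (1.04) = -1.28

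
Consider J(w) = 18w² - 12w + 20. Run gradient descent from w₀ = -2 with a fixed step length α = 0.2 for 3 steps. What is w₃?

556.432

J′(w) = 36w - 12
w₁ = -2 − 0.2·(-84) = 14.8
w₂ = 14.8 − 0.2·520.8 = -89.36
w₃ = -89.36 − 0.2·(-3228.96) = 556.432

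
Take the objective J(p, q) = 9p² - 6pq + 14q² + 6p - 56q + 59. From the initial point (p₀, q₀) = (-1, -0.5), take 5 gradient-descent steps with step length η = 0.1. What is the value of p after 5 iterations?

∇J = (18p - 6q + 6, -6p + 28q - 56)
(p₁, q₁) = (-1, -0.5) − 0.1·(-9, -64) = (-0.1, 5.9)
(p₂, q₂) = (-0.1, 5.9) − 0.1·(-31.2, 109.8) = (3.02, -5.08)
(p₃, q₃) = (3.02, -5.08) − 0.1·(90.84, -216.36) = (-6.064, 16.556)
(p₄, q₄) = (-6.064, 16.556) − 0.1·(-202.488, 443.952) = (14.1848, -27.8392)
(p₅, q₅) = (14.1848, -27.8392) − 0.1·(428.3616, -920.6064) = (-28.65136, 64.22144)
p = -28.65136

-28.65136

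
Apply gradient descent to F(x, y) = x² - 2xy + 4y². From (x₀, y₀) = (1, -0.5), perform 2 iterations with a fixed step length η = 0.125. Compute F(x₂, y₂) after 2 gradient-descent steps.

0.2138671875

∇F = (2x - 2y, -2x + 8y)
(x₁, y₁) = (1, -0.5) − 0.125·(3, -6) = (0.625, 0.25)
(x₂, y₂) = (0.625, 0.25) − 0.125·(0.75, 0.75) = (0.53125, 0.15625)
F(0.53125, 0.15625) = 0.2138671875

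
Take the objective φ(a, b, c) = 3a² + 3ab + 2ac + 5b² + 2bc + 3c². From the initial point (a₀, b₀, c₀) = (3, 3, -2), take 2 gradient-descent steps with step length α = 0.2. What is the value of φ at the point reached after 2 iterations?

∇φ = (6a + 3b + 2c, 3a + 10b + 2c, 2a + 2b + 6c)
(a₁, b₁, c₁) = (3, 3, -2) − 0.2·(23, 35, 0) = (-1.6, -4, -2)
(a₂, b₂, c₂) = (-1.6, -4, -2) − 0.2·(-25.6, -48.8, -23.2) = (3.52, 5.76, 2.64)
φ(3.52, 5.76, 2.64) = 333.792

333.792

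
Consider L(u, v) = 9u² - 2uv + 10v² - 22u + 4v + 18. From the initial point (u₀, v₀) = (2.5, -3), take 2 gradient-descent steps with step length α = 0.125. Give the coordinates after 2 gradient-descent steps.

∇L = (18u - 2v - 22, -2u + 20v + 4)
(u₁, v₁) = (2.5, -3) − 0.125·(29, -61) = (-1.125, 4.625)
(u₂, v₂) = (-1.125, 4.625) − 0.125·(-51.5, 98.75) = (5.3125, -7.71875)

(5.3125, -7.71875)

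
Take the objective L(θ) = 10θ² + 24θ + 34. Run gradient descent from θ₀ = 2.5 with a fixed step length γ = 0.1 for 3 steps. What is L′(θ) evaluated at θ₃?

L′(θ) = 20θ + 24
θ₁ = 2.5 − 0.1·74 = -4.9
θ₂ = -4.9 − 0.1·(-74) = 2.5
θ₃ = 2.5 − 0.1·74 = -4.9
L′(θ) at (-4.9) = -74

-74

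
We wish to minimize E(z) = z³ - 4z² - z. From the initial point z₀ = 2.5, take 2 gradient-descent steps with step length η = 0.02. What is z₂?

2.5835785

E′(z) = 3z² - 8z - 1
z₁ = 2.5 − 0.02·(-2.25) = 2.545
z₂ = 2.545 − 0.02·(-1.928925) = 2.5835785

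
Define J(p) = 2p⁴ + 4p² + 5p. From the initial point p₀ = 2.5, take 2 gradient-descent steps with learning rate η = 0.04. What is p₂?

11.14

J′(p) = 8p³ + 8p + 5
p₁ = 2.5 − 0.04·150 = -3.5
p₂ = -3.5 − 0.04·(-366) = 11.14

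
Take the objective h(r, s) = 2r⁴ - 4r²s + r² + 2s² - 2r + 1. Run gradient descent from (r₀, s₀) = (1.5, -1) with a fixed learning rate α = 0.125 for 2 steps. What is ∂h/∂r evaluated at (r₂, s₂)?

∇h = (8r³ - 8rs + 2r - 2, -4r² + 4s)
(r₁, s₁) = (1.5, -1) − 0.125·(40, -13) = (-3.5, 0.625)
(r₂, s₂) = (-3.5, 0.625) − 0.125·(-334.5, -46.5) = (38.3125, 6.4375)
∂h/∂r at (38.3125, 6.4375) = 447996.837890625

447996.837890625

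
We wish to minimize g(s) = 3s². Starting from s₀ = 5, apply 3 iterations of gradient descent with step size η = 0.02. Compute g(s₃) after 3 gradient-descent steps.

g′(s) = 6s
s₁ = 5 − 0.02·30 = 4.4
s₂ = 4.4 − 0.02·26.4 = 3.872
s₃ = 3.872 − 0.02·23.232 = 3.40736
g(3.40736) = 34.8303065088

34.8303065088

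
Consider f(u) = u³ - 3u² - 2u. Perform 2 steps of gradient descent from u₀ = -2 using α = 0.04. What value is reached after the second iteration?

f′(u) = 3u² - 6u - 2
Step 1: f′(-2) = 22; u₁ = -2 − 0.04·22 = -2.88
Step 2: f′(-2.88) = 40.1632; u₂ = -2.88 − 0.04·40.1632 = -4.486528

-4.486528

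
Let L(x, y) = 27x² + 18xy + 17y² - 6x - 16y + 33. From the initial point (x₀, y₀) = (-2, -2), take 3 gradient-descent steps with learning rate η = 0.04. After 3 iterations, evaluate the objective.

4443.6582765568

∇L = (54x + 18y - 6, 18x + 34y - 16)
Step 1: at (-2, -2), ∇L = (-150, -120) → (-2, -2) − 0.04·(-150, -120) = (4, 2.8)
Step 2: at (4, 2.8), ∇L = (260.4, 151.2) → (4, 2.8) − 0.04·(260.4, 151.2) = (-6.416, -3.248)
Step 3: at (-6.416, -3.248), ∇L = (-410.928, -241.92) → (-6.416, -3.248) − 0.04·(-410.928, -241.92) = (10.02112, 6.4288)
L(10.02112, 6.4288) = 4443.6582765568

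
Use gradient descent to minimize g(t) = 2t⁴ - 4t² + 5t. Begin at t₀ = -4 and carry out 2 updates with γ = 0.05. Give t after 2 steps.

g′(t) = 8t³ - 8t + 5
Step 1: g′(-4) = -475; t₁ = -4 − 0.05·(-475) = 19.75
Step 2: g′(19.75) = 61476.875; t₂ = 19.75 − 0.05·61476.875 = -3054.09375

-3054.09375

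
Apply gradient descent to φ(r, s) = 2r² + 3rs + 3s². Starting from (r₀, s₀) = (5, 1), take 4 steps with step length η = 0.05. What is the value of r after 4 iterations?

2.18328125

∇φ = (4r + 3s, 3r + 6s)
(r₁, s₁) = (5, 1) − 0.05·(23, 21) = (3.85, -0.05)
(r₂, s₂) = (3.85, -0.05) − 0.05·(15.25, 11.25) = (3.0875, -0.6125)
(r₃, s₃) = (3.0875, -0.6125) − 0.05·(10.5125, 5.5875) = (2.561875, -0.891875)
(r₄, s₄) = (2.561875, -0.891875) − 0.05·(7.571875, 2.334375) = (2.18328125, -1.00859375)
r = 2.18328125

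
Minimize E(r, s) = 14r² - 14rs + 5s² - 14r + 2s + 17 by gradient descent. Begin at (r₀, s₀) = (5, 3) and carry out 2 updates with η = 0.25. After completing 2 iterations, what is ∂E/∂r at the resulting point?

5050.5

∇E = (28r - 14s - 14, -14r + 10s + 2)
Step 1: at (5, 3), ∇E = (84, -38) → (5, 3) − 0.25·(84, -38) = (-16, 12.5)
Step 2: at (-16, 12.5), ∇E = (-637, 351) → (-16, 12.5) − 0.25·(-637, 351) = (143.25, -75.25)
∂E/∂r at (143.25, -75.25) = 5050.5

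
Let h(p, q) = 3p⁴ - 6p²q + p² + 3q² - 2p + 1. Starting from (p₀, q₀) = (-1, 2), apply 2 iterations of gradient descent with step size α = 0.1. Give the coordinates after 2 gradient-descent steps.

(2.7344, 2.504)

∇h = (12p³ - 12pq + 2p - 2, -6p² + 6q)
Step 1: at (-1, 2), ∇h = (8, 6) → (-1, 2) − 0.1·(8, 6) = (-1.8, 1.4)
Step 2: at (-1.8, 1.4), ∇h = (-45.344, -11.04) → (-1.8, 1.4) − 0.1·(-45.344, -11.04) = (2.7344, 2.504)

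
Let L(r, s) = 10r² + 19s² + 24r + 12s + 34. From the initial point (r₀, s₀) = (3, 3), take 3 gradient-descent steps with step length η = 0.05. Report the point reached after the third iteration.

∇L = (20r + 24, 38s + 12)
Step 1: at (3, 3), ∇L = (84, 126) → (3, 3) − 0.05·(84, 126) = (-1.2, -3.3)
Step 2: at (-1.2, -3.3), ∇L = (0, -113.4) → (-1.2, -3.3) − 0.05·(0, -113.4) = (-1.2, 2.37)
Step 3: at (-1.2, 2.37), ∇L = (0, 102.06) → (-1.2, 2.37) − 0.05·(0, 102.06) = (-1.2, -2.733)

(-1.2, -2.733)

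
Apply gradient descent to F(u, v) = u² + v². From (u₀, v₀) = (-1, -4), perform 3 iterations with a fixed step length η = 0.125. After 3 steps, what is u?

∇F = (2u, 2v)
(u₁, v₁) = (-1, -4) − 0.125·(-2, -8) = (-0.75, -3)
(u₂, v₂) = (-0.75, -3) − 0.125·(-1.5, -6) = (-0.5625, -2.25)
(u₃, v₃) = (-0.5625, -2.25) − 0.125·(-1.125, -4.5) = (-0.421875, -1.6875)
u = -0.421875

-0.421875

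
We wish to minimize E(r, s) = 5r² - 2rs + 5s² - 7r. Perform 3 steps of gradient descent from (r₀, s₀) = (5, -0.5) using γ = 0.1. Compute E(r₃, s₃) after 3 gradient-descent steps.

-2.54576

∇E = (10r - 2s - 7, -2r + 10s)
Step 1: at (5, -0.5), ∇E = (44, -15) → (5, -0.5) − 0.1·(44, -15) = (0.6, 1)
Step 2: at (0.6, 1), ∇E = (-3, 8.8) → (0.6, 1) − 0.1·(-3, 8.8) = (0.9, 0.12)
Step 3: at (0.9, 0.12), ∇E = (1.76, -0.6) → (0.9, 0.12) − 0.1·(1.76, -0.6) = (0.724, 0.18)
E(0.724, 0.18) = -2.54576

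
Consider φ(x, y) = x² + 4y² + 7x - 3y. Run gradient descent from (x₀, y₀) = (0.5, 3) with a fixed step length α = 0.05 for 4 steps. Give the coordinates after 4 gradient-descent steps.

∇φ = (2x + 7, 8y - 3)
Step 1: at (0.5, 3), ∇φ = (8, 21) → (0.5, 3) − 0.05·(8, 21) = (0.1, 1.95)
Step 2: at (0.1, 1.95), ∇φ = (7.2, 12.6) → (0.1, 1.95) − 0.05·(7.2, 12.6) = (-0.26, 1.32)
Step 3: at (-0.26, 1.32), ∇φ = (6.48, 7.56) → (-0.26, 1.32) − 0.05·(6.48, 7.56) = (-0.584, 0.942)
Step 4: at (-0.584, 0.942), ∇φ = (5.832, 4.536) → (-0.584, 0.942) − 0.05·(5.832, 4.536) = (-0.8756, 0.7152)

(-0.8756, 0.7152)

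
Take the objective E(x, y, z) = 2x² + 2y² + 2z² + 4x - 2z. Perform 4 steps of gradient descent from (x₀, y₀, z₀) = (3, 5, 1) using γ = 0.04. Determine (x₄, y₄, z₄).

(0.99148544, 2.4893568, 0.74893568)

∇E = (4x + 4, 4y, 4z - 2)
Step 1: at (3, 5, 1), ∇E = (16, 20, 2) → (3, 5, 1) − 0.04·(16, 20, 2) = (2.36, 4.2, 0.92)
Step 2: at (2.36, 4.2, 0.92), ∇E = (13.44, 16.8, 1.68) → (2.36, 4.2, 0.92) − 0.04·(13.44, 16.8, 1.68) = (1.8224, 3.528, 0.8528)
Step 3: at (1.8224, 3.528, 0.8528), ∇E = (11.2896, 14.112, 1.4112) → (1.8224, 3.528, 0.8528) − 0.04·(11.2896, 14.112, 1.4112) = (1.370816, 2.96352, 0.796352)
Step 4: at (1.370816, 2.96352, 0.796352), ∇E = (9.483264, 11.85408, 1.185408) → (1.370816, 2.96352, 0.796352) − 0.04·(9.483264, 11.85408, 1.185408) = (0.99148544, 2.4893568, 0.74893568)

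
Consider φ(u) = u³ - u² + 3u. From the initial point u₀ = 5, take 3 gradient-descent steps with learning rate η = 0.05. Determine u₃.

0.9731386

φ′(u) = 3u² - 2u + 3
u₁ = 5 − 0.05·68 = 1.6
u₂ = 1.6 − 0.05·7.48 = 1.226
u₃ = 1.226 − 0.05·5.057228 = 0.9731386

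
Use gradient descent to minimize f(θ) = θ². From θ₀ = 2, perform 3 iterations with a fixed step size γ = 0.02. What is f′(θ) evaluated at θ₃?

3.538944

f′(θ) = 2θ
θ₁ = 2 − 0.02·4 = 1.92
θ₂ = 1.92 − 0.02·3.84 = 1.8432
θ₃ = 1.8432 − 0.02·3.6864 = 1.769472
f′(θ) at (1.769472) = 3.538944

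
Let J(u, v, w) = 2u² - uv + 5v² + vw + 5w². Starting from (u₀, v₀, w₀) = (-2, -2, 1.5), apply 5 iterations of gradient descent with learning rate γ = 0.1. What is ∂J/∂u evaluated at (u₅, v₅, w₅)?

∇J = (4u - v, -u + 10v + w, v + 10w)
Step 1: at (-2, -2, 1.5), ∇J = (-6, -16.5, 13) → (-2, -2, 1.5) − 0.1·(-6, -16.5, 13) = (-1.4, -0.35, 0.2)
Step 2: at (-1.4, -0.35, 0.2), ∇J = (-5.25, -1.9, 1.65) → (-1.4, -0.35, 0.2) − 0.1·(-5.25, -1.9, 1.65) = (-0.875, -0.16, 0.035)
Step 3: at (-0.875, -0.16, 0.035), ∇J = (-3.34, -0.69, 0.19) → (-0.875, -0.16, 0.035) − 0.1·(-3.34, -0.69, 0.19) = (-0.541, -0.091, 0.016)
Step 4: at (-0.541, -0.091, 0.016), ∇J = (-2.073, -0.353, 0.069) → (-0.541, -0.091, 0.016) − 0.1·(-2.073, -0.353, 0.069) = (-0.3337, -0.0557, 0.0091)
Step 5: at (-0.3337, -0.0557, 0.0091), ∇J = (-1.2791, -0.2142, 0.0353) → (-0.3337, -0.0557, 0.0091) − 0.1·(-1.2791, -0.2142, 0.0353) = (-0.20579, -0.03428, 0.00557)
∂J/∂u at (-0.20579, -0.03428, 0.00557) = -0.78888

-0.78888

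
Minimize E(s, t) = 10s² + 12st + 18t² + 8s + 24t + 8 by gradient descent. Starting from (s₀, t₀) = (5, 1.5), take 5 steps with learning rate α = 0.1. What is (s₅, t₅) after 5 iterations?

∇E = (20s + 12t + 8, 12s + 36t + 24)
(s₁, t₁) = (5, 1.5) − 0.1·(126, 138) = (-7.6, -12.3)
(s₂, t₂) = (-7.6, -12.3) − 0.1·(-291.6, -510) = (21.56, 38.7)
(s₃, t₃) = (21.56, 38.7) − 0.1·(903.6, 1675.92) = (-68.8, -128.892)
(s₄, t₄) = (-68.8, -128.892) − 0.1·(-2914.704, -5441.712) = (222.6704, 415.2792)
(s₅, t₅) = (222.6704, 415.2792) − 0.1·(9444.7584, 17646.096) = (-721.80544, -1349.3304)

(-721.80544, -1349.3304)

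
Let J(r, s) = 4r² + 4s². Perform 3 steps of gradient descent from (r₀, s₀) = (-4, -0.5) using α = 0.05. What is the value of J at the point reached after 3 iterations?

∇J = (8r, 8s)
(r₁, s₁) = (-4, -0.5) − 0.05·(-32, -4) = (-2.4, -0.3)
(r₂, s₂) = (-2.4, -0.3) − 0.05·(-19.2, -2.4) = (-1.44, -0.18)
(r₃, s₃) = (-1.44, -0.18) − 0.05·(-11.52, -1.44) = (-0.864, -0.108)
J(-0.864, -0.108) = 3.03264

3.03264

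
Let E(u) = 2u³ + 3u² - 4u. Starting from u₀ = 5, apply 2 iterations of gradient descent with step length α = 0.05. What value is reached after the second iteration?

-6.792

E′(u) = 6u² + 6u - 4
u₁ = 5 − 0.05·176 = -3.8
u₂ = -3.8 − 0.05·59.84 = -6.792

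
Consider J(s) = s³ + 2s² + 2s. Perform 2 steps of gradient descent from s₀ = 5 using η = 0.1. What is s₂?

J′(s) = 3s² + 4s + 2
s₁ = 5 − 0.1·97 = -4.7
s₂ = -4.7 − 0.1·49.47 = -9.647

-9.647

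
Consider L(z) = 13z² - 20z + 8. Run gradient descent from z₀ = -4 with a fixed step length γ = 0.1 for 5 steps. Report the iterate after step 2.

-11.44

L′(z) = 26z - 20
Step 1: L′(-4) = -124; z₁ = -4 − 0.1·(-124) = 8.4
Step 2: L′(8.4) = 198.4; z₂ = 8.4 − 0.1·198.4 = -11.44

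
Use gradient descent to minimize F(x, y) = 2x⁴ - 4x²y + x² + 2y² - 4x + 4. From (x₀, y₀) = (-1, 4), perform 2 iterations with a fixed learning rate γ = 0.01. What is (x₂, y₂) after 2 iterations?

∇F = (8x³ - 8xy + 2x - 4, -4x² + 4y)
Step 1: at (-1, 4), ∇F = (18, 12) → (-1, 4) − 0.01·(18, 12) = (-1.18, 3.88)
Step 2: at (-1.18, 3.88), ∇F = (17.122944, 9.9504) → (-1.18, 3.88) − 0.01·(17.122944, 9.9504) = (-1.35122944, 3.780496)

(-1.35122944, 3.780496)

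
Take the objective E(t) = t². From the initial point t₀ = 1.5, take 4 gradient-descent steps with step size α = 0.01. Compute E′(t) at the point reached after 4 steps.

E′(t) = 2t
t₁ = 1.5 − 0.01·3 = 1.47
t₂ = 1.47 − 0.01·2.94 = 1.4406
t₃ = 1.4406 − 0.01·2.8812 = 1.411788
t₄ = 1.411788 − 0.01·2.823576 = 1.38355224
E′(t) at (1.38355224) = 2.76710448

2.76710448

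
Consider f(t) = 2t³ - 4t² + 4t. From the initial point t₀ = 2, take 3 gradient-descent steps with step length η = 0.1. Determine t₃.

0.5225984

f′(t) = 6t² - 8t + 4
t₁ = 2 − 0.1·12 = 0.8
t₂ = 0.8 − 0.1·1.44 = 0.656
t₃ = 0.656 − 0.1·1.334016 = 0.5225984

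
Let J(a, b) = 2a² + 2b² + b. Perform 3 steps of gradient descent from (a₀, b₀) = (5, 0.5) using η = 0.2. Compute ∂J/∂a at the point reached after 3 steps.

0.16

∇J = (4a, 4b + 1)
(a₁, b₁) = (5, 0.5) − 0.2·(20, 3) = (1, -0.1)
(a₂, b₂) = (1, -0.1) − 0.2·(4, 0.6) = (0.2, -0.22)
(a₃, b₃) = (0.2, -0.22) − 0.2·(0.8, 0.12) = (0.04, -0.244)
∂J/∂a at (0.04, -0.244) = 0.16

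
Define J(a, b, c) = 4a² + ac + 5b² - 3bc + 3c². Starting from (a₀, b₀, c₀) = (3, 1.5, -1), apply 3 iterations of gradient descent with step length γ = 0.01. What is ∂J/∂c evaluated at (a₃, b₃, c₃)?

∇J = (8a + c, 10b - 3c, a - 3b + 6c)
Step 1: at (3, 1.5, -1), ∇J = (23, 18, -7.5) → (3, 1.5, -1) − 0.01·(23, 18, -7.5) = (2.77, 1.32, -0.925)
Step 2: at (2.77, 1.32, -0.925), ∇J = (21.235, 15.975, -6.74) → (2.77, 1.32, -0.925) − 0.01·(21.235, 15.975, -6.74) = (2.55765, 1.16025, -0.8576)
Step 3: at (2.55765, 1.16025, -0.8576), ∇J = (19.6036, 14.1753, -6.0687) → (2.55765, 1.16025, -0.8576) − 0.01·(19.6036, 14.1753, -6.0687) = (2.361614, 1.018497, -0.796913)
∂J/∂c at (2.361614, 1.018497, -0.796913) = -5.475355

-5.475355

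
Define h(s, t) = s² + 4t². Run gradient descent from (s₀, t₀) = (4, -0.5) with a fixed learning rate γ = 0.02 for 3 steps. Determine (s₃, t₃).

∇h = (2s, 8t)
Step 1: at (4, -0.5), ∇h = (8, -4) → (4, -0.5) − 0.02·(8, -4) = (3.84, -0.42)
Step 2: at (3.84, -0.42), ∇h = (7.68, -3.36) → (3.84, -0.42) − 0.02·(7.68, -3.36) = (3.6864, -0.3528)
Step 3: at (3.6864, -0.3528), ∇h = (7.3728, -2.8224) → (3.6864, -0.3528) − 0.02·(7.3728, -2.8224) = (3.538944, -0.296352)

(3.538944, -0.296352)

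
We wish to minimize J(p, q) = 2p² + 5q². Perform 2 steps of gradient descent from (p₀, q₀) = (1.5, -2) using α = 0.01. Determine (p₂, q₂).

(1.3824, -1.62)

∇J = (4p, 10q)
(p₁, q₁) = (1.5, -2) − 0.01·(6, -20) = (1.44, -1.8)
(p₂, q₂) = (1.44, -1.8) − 0.01·(5.76, -18) = (1.3824, -1.62)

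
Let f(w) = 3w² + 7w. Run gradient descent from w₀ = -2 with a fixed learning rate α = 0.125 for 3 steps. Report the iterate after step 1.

f′(w) = 6w + 7
Step 1: f′(-2) = -5; w₁ = -2 − 0.125·(-5) = -1.375

-1.375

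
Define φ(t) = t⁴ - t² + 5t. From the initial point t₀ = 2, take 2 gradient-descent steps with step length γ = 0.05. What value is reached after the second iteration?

φ′(t) = 4t³ - 2t + 5
t₁ = 2 − 0.05·33 = 0.35
t₂ = 0.35 − 0.05·4.4715 = 0.126425

0.126425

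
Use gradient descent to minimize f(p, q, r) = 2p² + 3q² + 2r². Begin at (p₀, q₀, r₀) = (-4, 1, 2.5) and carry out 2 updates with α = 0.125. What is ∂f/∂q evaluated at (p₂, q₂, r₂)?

∇f = (4p, 6q, 4r)
(p₁, q₁, r₁) = (-4, 1, 2.5) − 0.125·(-16, 6, 10) = (-2, 0.25, 1.25)
(p₂, q₂, r₂) = (-2, 0.25, 1.25) − 0.125·(-8, 1.5, 5) = (-1, 0.0625, 0.625)
∂f/∂q at (-1, 0.0625, 0.625) = 0.375

0.375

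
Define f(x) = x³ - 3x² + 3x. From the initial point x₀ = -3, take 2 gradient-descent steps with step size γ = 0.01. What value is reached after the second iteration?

f′(x) = 3x² - 6x + 3
x₁ = -3 − 0.01·48 = -3.48
x₂ = -3.48 − 0.01·60.2112 = -4.082112

-4.082112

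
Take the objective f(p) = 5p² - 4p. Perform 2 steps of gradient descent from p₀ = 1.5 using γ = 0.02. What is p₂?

1.104

f′(p) = 10p - 4
Step 1: f′(1.5) = 11; p₁ = 1.5 − 0.02·11 = 1.28
Step 2: f′(1.28) = 8.8; p₂ = 1.28 − 0.02·8.8 = 1.104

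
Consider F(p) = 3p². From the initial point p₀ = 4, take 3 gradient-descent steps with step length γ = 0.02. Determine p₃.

F′(p) = 6p
Step 1: F′(4) = 24; p₁ = 4 − 0.02·24 = 3.52
Step 2: F′(3.52) = 21.12; p₂ = 3.52 − 0.02·21.12 = 3.0976
Step 3: F′(3.0976) = 18.5856; p₃ = 3.0976 − 0.02·18.5856 = 2.725888

2.725888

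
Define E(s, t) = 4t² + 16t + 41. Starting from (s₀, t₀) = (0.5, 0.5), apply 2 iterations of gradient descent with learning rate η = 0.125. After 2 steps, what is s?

0.5

∇E = (0, 8t + 16)
Step 1: at (0.5, 0.5), ∇E = (0, 20) → (0.5, 0.5) − 0.125·(0, 20) = (0.5, -2)
Step 2: at (0.5, -2), ∇E = (0, 0) → (0.5, -2) − 0.125·(0, 0) = (0.5, -2)
s = 0.5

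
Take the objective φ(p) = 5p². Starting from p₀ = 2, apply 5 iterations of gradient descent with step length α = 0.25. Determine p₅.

φ′(p) = 10p
Step 1: φ′(2) = 20; p₁ = 2 − 0.25·20 = -3
Step 2: φ′(-3) = -30; p₂ = -3 − 0.25·(-30) = 4.5
Step 3: φ′(4.5) = 45; p₃ = 4.5 − 0.25·45 = -6.75
Step 4: φ′(-6.75) = -67.5; p₄ = -6.75 − 0.25·(-67.5) = 10.125
Step 5: φ′(10.125) = 101.25; p₅ = 10.125 − 0.25·101.25 = -15.1875

-15.1875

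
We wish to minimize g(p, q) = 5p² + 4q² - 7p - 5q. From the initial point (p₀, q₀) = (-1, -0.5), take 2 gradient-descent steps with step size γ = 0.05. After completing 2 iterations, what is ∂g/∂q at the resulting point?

∇g = (10p - 7, 8q - 5)
Step 1: at (-1, -0.5), ∇g = (-17, -9) → (-1, -0.5) − 0.05·(-17, -9) = (-0.15, -0.05)
Step 2: at (-0.15, -0.05), ∇g = (-8.5, -5.4) → (-0.15, -0.05) − 0.05·(-8.5, -5.4) = (0.275, 0.22)
∂g/∂q at (0.275, 0.22) = -3.24

-3.24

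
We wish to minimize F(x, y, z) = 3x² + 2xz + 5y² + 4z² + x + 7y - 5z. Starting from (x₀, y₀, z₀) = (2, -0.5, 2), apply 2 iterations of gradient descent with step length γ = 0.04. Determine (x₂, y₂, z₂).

(0.8512, -0.628, 1.0464)

∇F = (6x + 2z + 1, 10y + 7, 2x + 8z - 5)
(x₁, y₁, z₁) = (2, -0.5, 2) − 0.04·(17, 2, 15) = (1.32, -0.58, 1.4)
(x₂, y₂, z₂) = (1.32, -0.58, 1.4) − 0.04·(11.72, 1.2, 8.84) = (0.8512, -0.628, 1.0464)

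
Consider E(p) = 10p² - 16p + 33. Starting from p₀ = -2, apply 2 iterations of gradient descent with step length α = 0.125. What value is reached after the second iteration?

E′(p) = 20p - 16
Step 1: E′(-2) = -56; p₁ = -2 − 0.125·(-56) = 5
Step 2: E′(5) = 84; p₂ = 5 − 0.125·84 = -5.5

-5.5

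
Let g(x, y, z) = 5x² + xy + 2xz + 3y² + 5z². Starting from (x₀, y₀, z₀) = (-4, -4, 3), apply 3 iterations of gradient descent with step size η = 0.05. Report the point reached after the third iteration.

(-0.58525, -1.145, 0.691)

∇g = (10x + y + 2z, x + 6y, 2x + 10z)
(x₁, y₁, z₁) = (-4, -4, 3) − 0.05·(-38, -28, 22) = (-2.1, -2.6, 1.9)
(x₂, y₂, z₂) = (-2.1, -2.6, 1.9) − 0.05·(-19.8, -17.7, 14.8) = (-1.11, -1.715, 1.16)
(x₃, y₃, z₃) = (-1.11, -1.715, 1.16) − 0.05·(-10.495, -11.4, 9.38) = (-0.58525, -1.145, 0.691)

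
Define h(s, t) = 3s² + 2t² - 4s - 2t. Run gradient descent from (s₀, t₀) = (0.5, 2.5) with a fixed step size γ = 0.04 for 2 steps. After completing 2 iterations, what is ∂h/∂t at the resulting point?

∇h = (6s - 4, 4t - 2)
Step 1: at (0.5, 2.5), ∇h = (-1, 8) → (0.5, 2.5) − 0.04·(-1, 8) = (0.54, 2.18)
Step 2: at (0.54, 2.18), ∇h = (-0.76, 6.72) → (0.54, 2.18) − 0.04·(-0.76, 6.72) = (0.5704, 1.9112)
∂h/∂t at (0.5704, 1.9112) = 5.6448

5.6448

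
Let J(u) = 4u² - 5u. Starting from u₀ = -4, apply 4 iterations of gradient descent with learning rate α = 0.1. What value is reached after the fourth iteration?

J′(u) = 8u - 5
u₁ = -4 − 0.1·(-37) = -0.3
u₂ = -0.3 − 0.1·(-7.4) = 0.44
u₃ = 0.44 − 0.1·(-1.48) = 0.588
u₄ = 0.588 − 0.1·(-0.296) = 0.6176

0.6176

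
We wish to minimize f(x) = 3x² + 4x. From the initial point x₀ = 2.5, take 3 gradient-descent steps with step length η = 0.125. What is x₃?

f′(x) = 6x + 4
Step 1: f′(2.5) = 19; x₁ = 2.5 − 0.125·19 = 0.125
Step 2: f′(0.125) = 4.75; x₂ = 0.125 − 0.125·4.75 = -0.46875
Step 3: f′(-0.46875) = 1.1875; x₃ = -0.46875 − 0.125·1.1875 = -0.6171875

-0.6171875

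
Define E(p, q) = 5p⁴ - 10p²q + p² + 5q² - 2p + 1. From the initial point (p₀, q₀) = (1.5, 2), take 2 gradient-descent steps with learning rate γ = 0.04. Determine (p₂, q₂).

(1.8472832, 1.79824)

∇E = (20p³ - 20pq + 2p - 2, -10p² + 10q)
(p₁, q₁) = (1.5, 2) − 0.04·(8.5, -2.5) = (1.16, 2.1)
(p₂, q₂) = (1.16, 2.1) − 0.04·(-17.18208, 7.544) = (1.8472832, 1.79824)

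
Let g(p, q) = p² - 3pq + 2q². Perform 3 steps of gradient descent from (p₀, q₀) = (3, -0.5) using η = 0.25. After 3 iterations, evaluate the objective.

-0.11370849609375

∇g = (2p - 3q, -3p + 4q)
(p₁, q₁) = (3, -0.5) − 0.25·(7.5, -11) = (1.125, 2.25)
(p₂, q₂) = (1.125, 2.25) − 0.25·(-4.5, 5.625) = (2.25, 0.84375)
(p₃, q₃) = (2.25, 0.84375) − 0.25·(1.96875, -3.375) = (1.7578125, 1.6875)
g(1.7578125, 1.6875) = -0.11370849609375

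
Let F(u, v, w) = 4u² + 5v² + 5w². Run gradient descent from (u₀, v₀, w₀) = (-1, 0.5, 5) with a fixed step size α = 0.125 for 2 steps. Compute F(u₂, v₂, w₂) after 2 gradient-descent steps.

0.4931640625

∇F = (8u, 10v, 10w)
Step 1: at (-1, 0.5, 5), ∇F = (-8, 5, 50) → (-1, 0.5, 5) − 0.125·(-8, 5, 50) = (0, -0.125, -1.25)
Step 2: at (0, -0.125, -1.25), ∇F = (0, -1.25, -12.5) → (0, -0.125, -1.25) − 0.125·(0, -1.25, -12.5) = (0, 0.03125, 0.3125)
F(0, 0.03125, 0.3125) = 0.4931640625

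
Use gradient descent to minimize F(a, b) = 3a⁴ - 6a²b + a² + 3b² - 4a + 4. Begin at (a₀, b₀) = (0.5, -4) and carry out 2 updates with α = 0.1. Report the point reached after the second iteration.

∇F = (12a³ - 12ab + 2a - 4, -6a² + 6b)
(a₁, b₁) = (0.5, -4) − 0.1·(22.5, -25.5) = (-1.75, -1.45)
(a₂, b₂) = (-1.75, -1.45) − 0.1·(-102.2625, -27.075) = (8.47625, 1.2575)

(8.47625, 1.2575)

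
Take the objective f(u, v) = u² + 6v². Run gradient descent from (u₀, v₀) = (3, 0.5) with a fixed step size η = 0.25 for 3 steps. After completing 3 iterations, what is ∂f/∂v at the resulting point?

∇f = (2u, 12v)
(u₁, v₁) = (3, 0.5) − 0.25·(6, 6) = (1.5, -1)
(u₂, v₂) = (1.5, -1) − 0.25·(3, -12) = (0.75, 2)
(u₃, v₃) = (0.75, 2) − 0.25·(1.5, 24) = (0.375, -4)
∂f/∂v at (0.375, -4) = -48

-48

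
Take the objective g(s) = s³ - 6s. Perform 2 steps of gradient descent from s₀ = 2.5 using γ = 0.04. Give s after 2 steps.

g′(s) = 3s² - 6
s₁ = 2.5 − 0.04·12.75 = 1.99
s₂ = 1.99 − 0.04·5.8803 = 1.754788

1.754788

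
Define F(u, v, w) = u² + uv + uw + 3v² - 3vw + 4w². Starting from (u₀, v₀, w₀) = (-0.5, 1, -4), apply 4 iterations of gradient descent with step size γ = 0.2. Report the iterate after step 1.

(0.3, -2.5, 3.1)

∇F = (2u + v + w, u + 6v - 3w, u - 3v + 8w)
(u₁, v₁, w₁) = (-0.5, 1, -4) − 0.2·(-4, 17.5, -35.5) = (0.3, -2.5, 3.1)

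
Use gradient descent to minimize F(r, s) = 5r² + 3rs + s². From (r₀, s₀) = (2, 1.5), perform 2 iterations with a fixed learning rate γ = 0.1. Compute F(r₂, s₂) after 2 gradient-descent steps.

0.208125

∇F = (10r + 3s, 3r + 2s)
(r₁, s₁) = (2, 1.5) − 0.1·(24.5, 9) = (-0.45, 0.6)
(r₂, s₂) = (-0.45, 0.6) − 0.1·(-2.7, -0.15) = (-0.18, 0.615)
F(-0.18, 0.615) = 0.208125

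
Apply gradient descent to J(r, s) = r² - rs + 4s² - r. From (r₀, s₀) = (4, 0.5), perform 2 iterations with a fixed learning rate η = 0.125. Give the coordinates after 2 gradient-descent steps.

∇J = (2r - s - 1, -r + 8s)
(r₁, s₁) = (4, 0.5) − 0.125·(6.5, 0) = (3.1875, 0.5)
(r₂, s₂) = (3.1875, 0.5) − 0.125·(4.875, 0.8125) = (2.578125, 0.3984375)

(2.578125, 0.3984375)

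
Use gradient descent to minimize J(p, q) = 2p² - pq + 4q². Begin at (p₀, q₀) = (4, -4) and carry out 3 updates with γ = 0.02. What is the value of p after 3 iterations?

∇J = (4p - q, -p + 8q)
(p₁, q₁) = (4, -4) − 0.02·(20, -36) = (3.6, -3.28)
(p₂, q₂) = (3.6, -3.28) − 0.02·(17.68, -29.84) = (3.2464, -2.6832)
(p₃, q₃) = (3.2464, -2.6832) − 0.02·(15.6688, -24.712) = (2.933024, -2.18896)
p = 2.933024

2.933024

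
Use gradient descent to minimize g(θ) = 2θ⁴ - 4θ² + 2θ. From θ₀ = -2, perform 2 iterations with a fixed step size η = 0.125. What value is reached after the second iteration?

g′(θ) = 8θ³ - 8θ + 2
θ₁ = -2 − 0.125·(-46) = 3.75
θ₂ = 3.75 − 0.125·393.875 = -45.484375

-45.484375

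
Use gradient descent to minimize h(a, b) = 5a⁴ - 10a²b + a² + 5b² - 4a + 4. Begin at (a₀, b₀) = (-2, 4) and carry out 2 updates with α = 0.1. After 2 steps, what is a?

-6.704

∇h = (20a³ - 20ab + 2a - 4, -10a² + 10b)
(a₁, b₁) = (-2, 4) − 0.1·(-8, 0) = (-1.2, 4)
(a₂, b₂) = (-1.2, 4) − 0.1·(55.04, 25.6) = (-6.704, 1.44)
a = -6.704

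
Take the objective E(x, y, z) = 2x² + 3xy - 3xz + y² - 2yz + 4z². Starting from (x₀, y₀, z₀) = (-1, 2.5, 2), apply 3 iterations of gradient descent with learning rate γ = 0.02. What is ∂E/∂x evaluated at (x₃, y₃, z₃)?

∇E = (4x + 3y - 3z, 3x + 2y - 2z, -3x - 2y + 8z)
Step 1: at (-1, 2.5, 2), ∇E = (-2.5, -2, 14) → (-1, 2.5, 2) − 0.02·(-2.5, -2, 14) = (-0.95, 2.54, 1.72)
Step 2: at (-0.95, 2.54, 1.72), ∇E = (-1.34, -1.21, 11.53) → (-0.95, 2.54, 1.72) − 0.02·(-1.34, -1.21, 11.53) = (-0.9232, 2.5642, 1.4894)
Step 3: at (-0.9232, 2.5642, 1.4894), ∇E = (-0.4684, -0.62, 9.5564) → (-0.9232, 2.5642, 1.4894) − 0.02·(-0.4684, -0.62, 9.5564) = (-0.913832, 2.5766, 1.298272)
∂E/∂x at (-0.913832, 2.5766, 1.298272) = 0.179656

0.179656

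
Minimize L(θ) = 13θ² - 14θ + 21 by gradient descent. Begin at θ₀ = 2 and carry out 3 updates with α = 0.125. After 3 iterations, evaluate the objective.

3620.186767578125

L′(θ) = 26θ - 14
θ₁ = 2 − 0.125·38 = -2.75
θ₂ = -2.75 − 0.125·(-85.5) = 7.9375
θ₃ = 7.9375 − 0.125·192.375 = -16.109375
L(-16.109375) = 3620.186767578125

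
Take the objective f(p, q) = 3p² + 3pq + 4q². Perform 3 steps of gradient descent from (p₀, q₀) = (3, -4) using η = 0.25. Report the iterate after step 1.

∇f = (6p + 3q, 3p + 8q)
(p₁, q₁) = (3, -4) − 0.25·(6, -23) = (1.5, 1.75)

(1.5, 1.75)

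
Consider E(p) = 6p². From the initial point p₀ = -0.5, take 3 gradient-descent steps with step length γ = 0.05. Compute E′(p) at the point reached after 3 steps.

-0.384

E′(p) = 12p
Step 1: E′(-0.5) = -6; p₁ = -0.5 − 0.05·(-6) = -0.2
Step 2: E′(-0.2) = -2.4; p₂ = -0.2 − 0.05·(-2.4) = -0.08
Step 3: E′(-0.08) = -0.96; p₃ = -0.08 − 0.05·(-0.96) = -0.032
E′(p) at (-0.032) = -0.384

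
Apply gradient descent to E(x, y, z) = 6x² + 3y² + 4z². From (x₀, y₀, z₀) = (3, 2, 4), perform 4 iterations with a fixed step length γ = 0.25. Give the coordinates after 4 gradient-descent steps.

(48, 0.125, 4)

∇E = (12x, 6y, 8z)
(x₁, y₁, z₁) = (3, 2, 4) − 0.25·(36, 12, 32) = (-6, -1, -4)
(x₂, y₂, z₂) = (-6, -1, -4) − 0.25·(-72, -6, -32) = (12, 0.5, 4)
(x₃, y₃, z₃) = (12, 0.5, 4) − 0.25·(144, 3, 32) = (-24, -0.25, -4)
(x₄, y₄, z₄) = (-24, -0.25, -4) − 0.25·(-288, -1.5, -32) = (48, 0.125, 4)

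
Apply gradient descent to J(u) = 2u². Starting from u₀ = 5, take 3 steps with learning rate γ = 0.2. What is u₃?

J′(u) = 4u
Step 1: J′(5) = 20; u₁ = 5 − 0.2·20 = 1
Step 2: J′(1) = 4; u₂ = 1 − 0.2·4 = 0.2
Step 3: J′(0.2) = 0.8; u₃ = 0.2 − 0.2·0.8 = 0.04

0.04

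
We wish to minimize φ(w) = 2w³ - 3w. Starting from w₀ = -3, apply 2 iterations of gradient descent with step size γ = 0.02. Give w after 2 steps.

φ′(w) = 6w² - 3
Step 1: φ′(-3) = 51; w₁ = -3 − 0.02·51 = -4.02
Step 2: φ′(-4.02) = 93.9624; w₂ = -4.02 − 0.02·93.9624 = -5.899248

-5.899248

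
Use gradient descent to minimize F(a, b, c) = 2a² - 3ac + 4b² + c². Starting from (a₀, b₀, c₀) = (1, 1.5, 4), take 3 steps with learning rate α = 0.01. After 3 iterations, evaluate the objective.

∇F = (4a - 3c, 8b, -3a + 2c)
Step 1: at (1, 1.5, 4), ∇F = (-8, 12, 5) → (1, 1.5, 4) − 0.01·(-8, 12, 5) = (1.08, 1.38, 3.95)
Step 2: at (1.08, 1.38, 3.95), ∇F = (-7.53, 11.04, 4.66) → (1.08, 1.38, 3.95) − 0.01·(-7.53, 11.04, 4.66) = (1.1553, 1.2696, 3.9034)
Step 3: at (1.1553, 1.2696, 3.9034), ∇F = (-7.089, 10.1568, 4.3409) → (1.1553, 1.2696, 3.9034) − 0.01·(-7.089, 10.1568, 4.3409) = (1.22619, 1.168032, 3.859991)
F(1.22619, 1.168032, 3.859991) = 9.164562271507

9.164562271507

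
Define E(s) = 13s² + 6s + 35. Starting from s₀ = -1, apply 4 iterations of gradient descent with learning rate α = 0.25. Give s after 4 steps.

-704.125

E′(s) = 26s + 6
s₁ = -1 − 0.25·(-20) = 4
s₂ = 4 − 0.25·110 = -23.5
s₃ = -23.5 − 0.25·(-605) = 127.75
s₄ = 127.75 − 0.25·3327.5 = -704.125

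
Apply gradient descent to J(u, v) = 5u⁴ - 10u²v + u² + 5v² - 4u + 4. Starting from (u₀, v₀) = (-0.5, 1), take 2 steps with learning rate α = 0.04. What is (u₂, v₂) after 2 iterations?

(-0.5552, 0.564)

∇J = (20u³ - 20uv + 2u - 4, -10u² + 10v)
Step 1: at (-0.5, 1), ∇J = (2.5, 7.5) → (-0.5, 1) − 0.04·(2.5, 7.5) = (-0.6, 0.7)
Step 2: at (-0.6, 0.7), ∇J = (-1.12, 3.4) → (-0.6, 0.7) − 0.04·(-1.12, 3.4) = (-0.5552, 0.564)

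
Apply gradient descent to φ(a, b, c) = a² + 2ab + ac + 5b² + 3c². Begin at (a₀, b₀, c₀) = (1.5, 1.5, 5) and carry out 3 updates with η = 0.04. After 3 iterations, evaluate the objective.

∇φ = (2a + 2b + c, 2a + 10b, a + 6c)
(a₁, b₁, c₁) = (1.5, 1.5, 5) − 0.04·(11, 18, 31.5) = (1.06, 0.78, 3.74)
(a₂, b₂, c₂) = (1.06, 0.78, 3.74) − 0.04·(7.42, 9.92, 23.5) = (0.7632, 0.3832, 2.8)
(a₃, b₃, c₃) = (0.7632, 0.3832, 2.8) − 0.04·(5.0928, 5.3584, 17.5632) = (0.559488, 0.168864, 2.097472)
φ(0.559488, 0.168864, 2.097472) = 15.016233624576

15.016233624576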